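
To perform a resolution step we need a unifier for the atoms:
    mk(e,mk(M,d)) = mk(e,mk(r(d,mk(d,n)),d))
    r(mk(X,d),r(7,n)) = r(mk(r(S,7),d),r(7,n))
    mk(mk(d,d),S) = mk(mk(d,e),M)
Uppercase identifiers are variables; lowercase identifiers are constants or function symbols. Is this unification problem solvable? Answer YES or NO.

NO

Decompose mk/2: e = e,  mk(M,d) = mk(r(d,mk(d,n)),d).
Delete trivial equation e = e.
Decompose mk/2: M = r(d,mk(d,n)),  d = d.
Bind M := r(d,mk(d,n)); substituting into the one remaining equation that mentions M gives: mk(mk(d,d),S) = mk(mk(d,e),r(d,mk(d,n))).
Delete trivial equation d = d.
Decompose r/2: mk(X,d) = mk(r(S,7),d),  r(7,n) = r(7,n).
Decompose mk/2: X = r(S,7),  d = d.
Bind X := r(S,7); no other remaining equation mentions X.
Delete trivial equation d = d.
Delete trivial equation r(7,n) = r(7,n).
Decompose mk/2: mk(d,d) = mk(d,e),  S = r(d,mk(d,n)).
Decompose mk/2: d = d,  d = e.
Delete trivial equation d = d.
Clash: constants d and e differ; no unifier exists.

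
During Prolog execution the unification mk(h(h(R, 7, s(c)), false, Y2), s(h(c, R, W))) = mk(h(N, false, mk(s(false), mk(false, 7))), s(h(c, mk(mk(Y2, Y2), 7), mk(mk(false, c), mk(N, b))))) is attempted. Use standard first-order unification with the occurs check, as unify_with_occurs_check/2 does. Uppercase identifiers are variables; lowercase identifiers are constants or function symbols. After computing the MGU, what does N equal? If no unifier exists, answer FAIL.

h(mk(mk(mk(s(false), mk(false, 7)), mk(s(false), mk(false, 7))), 7), 7, s(c))

Decompose mk/2: h(h(R, 7, s(c)), false, Y2) = h(N, false, mk(s(false), mk(false, 7))),  s(h(c, R, W)) = s(h(c, mk(mk(Y2, Y2), 7), mk(mk(false, c), mk(N, b)))).
Decompose h/3: h(R, 7, s(c)) = N,  false = false,  Y2 = mk(s(false), mk(false, 7)).
Bind N := h(R, 7, s(c)); substituting into the one remaining equation that mentions N gives: s(h(c, R, W)) = s(h(c, mk(mk(Y2, Y2), 7), mk(mk(false, c), mk(h(R, 7, s(c)), b)))).
Delete trivial equation false = false.
Bind Y2 := mk(s(false), mk(false, 7)); substituting into the remaining equation gives: s(h(c, R, W)) = s(h(c, mk(mk(mk(s(false), mk(false, 7)), mk(s(false), mk(false, 7))), 7), mk(mk(false, c), mk(h(R, 7, s(c)), b)))).
Decompose s/1: h(c, R, W) = h(c, mk(mk(mk(s(false), mk(false, 7)), mk(s(false), mk(false, 7))), 7), mk(mk(false, c), mk(h(R, 7, s(c)), b))).
Decompose h/3: c = c,  R = mk(mk(mk(s(false), mk(false, 7)), mk(s(false), mk(false, 7))), 7),  W = mk(mk(false, c), mk(h(R, 7, s(c)), b)).
Delete trivial equation c = c.
Bind R := mk(mk(mk(s(false), mk(false, 7)), mk(s(false), mk(false, 7))), 7); substituting into the remaining equation gives: W = mk(mk(false, c), mk(h(mk(mk(mk(s(false), mk(false, 7)), mk(s(false), mk(false, 7))), 7), 7, s(c)), b)). Substituting into the earlier binding gives N := h(mk(mk(mk(s(false), mk(false, 7)), mk(s(false), mk(false, 7))), 7), 7, s(c)).
Bind W := mk(mk(false, c), mk(h(mk(mk(mk(s(false), mk(false, 7)), mk(s(false), mk(false, 7))), 7), 7, s(c)), b)).
MGU = { N -> h(mk(mk(mk(s(false), mk(false, 7)), mk(s(false), mk(false, 7))), 7), 7, s(c)), Y2 -> mk(s(false), mk(false, 7)), R -> mk(mk(mk(s(false), mk(false, 7)), mk(s(false), mk(false, 7))), 7), W -> mk(mk(false, c), mk(h(mk(mk(mk(s(false), mk(false, 7)), mk(s(false), mk(false, 7))), 7), 7, s(c)), b)) }, so N -> h(mk(mk(mk(s(false), mk(false, 7)), mk(s(false), mk(false, 7))), 7), 7, s(c)).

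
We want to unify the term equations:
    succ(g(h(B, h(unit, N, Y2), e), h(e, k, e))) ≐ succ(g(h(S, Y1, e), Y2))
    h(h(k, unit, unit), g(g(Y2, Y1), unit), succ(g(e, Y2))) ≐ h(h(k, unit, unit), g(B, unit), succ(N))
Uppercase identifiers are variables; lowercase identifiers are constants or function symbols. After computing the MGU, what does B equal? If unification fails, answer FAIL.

g(h(e, k, e), h(unit, g(e, h(e, k, e)), h(e, k, e)))

Decompose succ/1: g(h(B, h(unit, N, Y2), e), h(e, k, e)) ≐ g(h(S, Y1, e), Y2).
Decompose g/2: h(B, h(unit, N, Y2), e) ≐ h(S, Y1, e),  h(e, k, e) ≐ Y2.
Decompose h/3: B ≐ S,  h(unit, N, Y2) ≐ Y1,  e ≐ e.
Bind B := S; substituting into the one remaining equation that mentions B gives: h(h(k, unit, unit), g(g(Y2, Y1), unit), succ(g(e, Y2))) ≐ h(h(k, unit, unit), g(S, unit), succ(N)).
Bind Y1 := h(unit, N, Y2); substituting into the one remaining equation that mentions Y1 gives: h(h(k, unit, unit), g(g(Y2, h(unit, N, Y2)), unit), succ(g(e, Y2))) ≐ h(h(k, unit, unit), g(S, unit), succ(N)).
Delete trivial equation e ≐ e.
Bind Y2 := h(e, k, e); substituting into the remaining equation gives: h(h(k, unit, unit), g(g(h(e, k, e), h(unit, N, h(e, k, e))), unit), succ(g(e, h(e, k, e)))) ≐ h(h(k, unit, unit), g(S, unit), succ(N)). Substituting into the earlier binding gives Y1 := h(unit, N, h(e, k, e)).
Decompose h/3: h(k, unit, unit) ≐ h(k, unit, unit),  g(g(h(e, k, e), h(unit, N, h(e, k, e))), unit) ≐ g(S, unit),  succ(g(e, h(e, k, e))) ≐ succ(N).
Delete trivial equation h(k, unit, unit) ≐ h(k, unit, unit).
Decompose g/2: g(h(e, k, e), h(unit, N, h(e, k, e))) ≐ S,  unit ≐ unit.
Bind S := g(h(e, k, e), h(unit, N, h(e, k, e))); no other remaining equation mentions S. Substituting into the earlier binding gives B := g(h(e, k, e), h(unit, N, h(e, k, e))).
Delete trivial equation unit ≐ unit.
Decompose succ/1: g(e, h(e, k, e)) ≐ N.
Bind N := g(e, h(e, k, e)). Substituting into the earlier bindings gives B := g(h(e, k, e), h(unit, g(e, h(e, k, e)), h(e, k, e))), Y1 := h(unit, g(e, h(e, k, e)), h(e, k, e)), S := g(h(e, k, e), h(unit, g(e, h(e, k, e)), h(e, k, e))).
MGU = { B -> g(h(e, k, e), h(unit, g(e, h(e, k, e)), h(e, k, e))), Y1 -> h(unit, g(e, h(e, k, e)), h(e, k, e)), Y2 -> h(e, k, e), S -> g(h(e, k, e), h(unit, g(e, h(e, k, e)), h(e, k, e))), N -> g(e, h(e, k, e)) }, so B -> g(h(e, k, e), h(unit, g(e, h(e, k, e)), h(e, k, e))).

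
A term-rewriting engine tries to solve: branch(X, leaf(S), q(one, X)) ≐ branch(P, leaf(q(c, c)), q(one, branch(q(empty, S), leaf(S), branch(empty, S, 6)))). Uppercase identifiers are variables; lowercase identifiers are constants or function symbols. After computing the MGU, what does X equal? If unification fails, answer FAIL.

Decompose branch/3: X ≐ P,  leaf(S) ≐ leaf(q(c, c)),  q(one, X) ≐ q(one, branch(q(empty, S), leaf(S), branch(empty, S, 6))).
Bind X := P; substituting into the one remaining equation that mentions X gives: q(one, P) ≐ q(one, branch(q(empty, S), leaf(S), branch(empty, S, 6))).
Decompose leaf/1: S ≐ q(c, c).
Bind S := q(c, c); substituting into the remaining equation gives: q(one, P) ≐ q(one, branch(q(empty, q(c, c)), leaf(q(c, c)), branch(empty, q(c, c), 6))).
Decompose q/2: one ≐ one,  P ≐ branch(q(empty, q(c, c)), leaf(q(c, c)), branch(empty, q(c, c), 6)).
Delete trivial equation one ≐ one.
Bind P := branch(q(empty, q(c, c)), leaf(q(c, c)), branch(empty, q(c, c), 6)). Substituting into the earlier binding gives X := branch(q(empty, q(c, c)), leaf(q(c, c)), branch(empty, q(c, c), 6)).
MGU = { X ↦ branch(q(empty, q(c, c)), leaf(q(c, c)), branch(empty, q(c, c), 6)), S ↦ q(c, c), P ↦ branch(q(empty, q(c, c)), leaf(q(c, c)), branch(empty, q(c, c), 6)) }, so X ↦ branch(q(empty, q(c, c)), leaf(q(c, c)), branch(empty, q(c, c), 6)).

branch(q(empty, q(c, c)), leaf(q(c, c)), branch(empty, q(c, c), 6))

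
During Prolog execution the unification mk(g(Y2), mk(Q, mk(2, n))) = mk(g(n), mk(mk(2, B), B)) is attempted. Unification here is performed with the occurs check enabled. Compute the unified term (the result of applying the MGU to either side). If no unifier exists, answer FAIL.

Decompose mk/2: g(Y2) = g(n),  mk(Q, mk(2, n)) = mk(mk(2, B), B).
Decompose g/1: Y2 = n.
Bind Y2 := n; no other remaining equation mentions Y2.
Decompose mk/2: Q = mk(2, B),  mk(2, n) = B.
Bind Q := mk(2, B); no other remaining equation mentions Q.
Bind B := mk(2, n). Substituting into the earlier binding gives Q := mk(2, mk(2, n)).
Applying the MGU to either side gives mk(g(n), mk(mk(2, mk(2, n)), mk(2, n))).

mk(g(n), mk(mk(2, mk(2, n)), mk(2, n)))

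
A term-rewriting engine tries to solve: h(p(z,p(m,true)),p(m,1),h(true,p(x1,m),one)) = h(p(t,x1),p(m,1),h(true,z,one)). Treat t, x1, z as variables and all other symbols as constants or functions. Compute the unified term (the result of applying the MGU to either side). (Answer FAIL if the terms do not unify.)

h(p(p(p(m,true),m),p(m,true)),p(m,1),h(true,p(p(m,true),m),one))

Decompose h/3: p(z,p(m,true)) = p(t,x1),  p(m,1) = p(m,1),  h(true,p(x1,m),one) = h(true,z,one).
Decompose p/2: z = t,  p(m,true) = x1.
Bind z := t; substituting into the one remaining equation that mentions z gives: h(true,p(x1,m),one) = h(true,t,one).
Bind x1 := p(m,true); substituting into the one remaining equation that mentions x1 gives: h(true,p(p(m,true),m),one) = h(true,t,one).
Delete trivial equation p(m,1) = p(m,1).
Decompose h/3: true = true,  p(p(m,true),m) = t,  one = one.
Delete trivial equation true = true.
Bind t := p(p(m,true),m); no other remaining equation mentions t. Substituting into the earlier binding gives z := p(p(m,true),m).
Delete trivial equation one = one.
Applying the MGU to either side gives h(p(p(p(m,true),m),p(m,true)),p(m,1),h(true,p(p(m,true),m),one)).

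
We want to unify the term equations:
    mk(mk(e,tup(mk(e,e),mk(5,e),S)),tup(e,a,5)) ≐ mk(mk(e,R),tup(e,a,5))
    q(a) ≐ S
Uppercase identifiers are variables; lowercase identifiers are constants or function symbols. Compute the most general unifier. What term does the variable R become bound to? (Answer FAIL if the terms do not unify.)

tup(mk(e,e),mk(5,e),q(a))

Decompose mk/2: mk(e,tup(mk(e,e),mk(5,e),S)) ≐ mk(e,R),  tup(e,a,5) ≐ tup(e,a,5).
Decompose mk/2: e ≐ e,  tup(mk(e,e),mk(5,e),S) ≐ R.
Delete trivial equation e ≐ e.
Bind R := tup(mk(e,e),mk(5,e),S); no other remaining equation mentions R.
Delete trivial equation tup(e,a,5) ≐ tup(e,a,5).
Bind S := q(a). Substituting into the earlier binding gives R := tup(mk(e,e),mk(5,e),q(a)).
MGU = { R ↦ tup(mk(e,e),mk(5,e),q(a)), S ↦ q(a) }, so R ↦ tup(mk(e,e),mk(5,e),q(a)).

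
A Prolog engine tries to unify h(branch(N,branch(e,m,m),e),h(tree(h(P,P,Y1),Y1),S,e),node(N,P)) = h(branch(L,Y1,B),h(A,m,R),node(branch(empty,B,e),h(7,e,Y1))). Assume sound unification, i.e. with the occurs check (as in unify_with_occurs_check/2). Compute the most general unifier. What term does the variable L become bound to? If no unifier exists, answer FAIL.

Decompose h/3: branch(N,branch(e,m,m),e) = branch(L,Y1,B),  h(tree(h(P,P,Y1),Y1),S,e) = h(A,m,R),  node(N,P) = node(branch(empty,B,e),h(7,e,Y1)).
Decompose branch/3: N = L,  branch(e,m,m) = Y1,  e = B.
Bind N := L; substituting into the one remaining equation that mentions N gives: node(L,P) = node(branch(empty,B,e),h(7,e,Y1)).
Bind Y1 := branch(e,m,m); substituting into the 2 remaining equations that mention Y1 gives: h(tree(h(P,P,branch(e,m,m)),branch(e,m,m)),S,e) = h(A,m,R),  node(L,P) = node(branch(empty,B,e),h(7,e,branch(e,m,m))).
Bind B := e; substituting into the one remaining equation that mentions B gives: node(L,P) = node(branch(empty,e,e),h(7,e,branch(e,m,m))).
Decompose h/3: tree(h(P,P,branch(e,m,m)),branch(e,m,m)) = A,  S = m,  e = R.
Bind A := tree(h(P,P,branch(e,m,m)),branch(e,m,m)); no other remaining equation mentions A.
Bind S := m; no other remaining equation mentions S.
Bind R := e; no other remaining equation mentions R.
Decompose node/2: L = branch(empty,e,e),  P = h(7,e,branch(e,m,m)).
Bind L := branch(empty,e,e); no other remaining equation mentions L. Substituting into the earlier binding gives N := branch(empty,e,e).
Bind P := h(7,e,branch(e,m,m)). Substituting into the earlier binding gives A := tree(h(h(7,e,branch(e,m,m)),h(7,e,branch(e,m,m)),branch(e,m,m)),branch(e,m,m)).
MGU = { N ↦ branch(empty,e,e), Y1 ↦ branch(e,m,m), B ↦ e, A ↦ tree(h(h(7,e,branch(e,m,m)),h(7,e,branch(e,m,m)),branch(e,m,m)),branch(e,m,m)), S ↦ m, R ↦ e, L ↦ branch(empty,e,e), P ↦ h(7,e,branch(e,m,m)) }, so L ↦ branch(empty,e,e).

branch(empty,e,e)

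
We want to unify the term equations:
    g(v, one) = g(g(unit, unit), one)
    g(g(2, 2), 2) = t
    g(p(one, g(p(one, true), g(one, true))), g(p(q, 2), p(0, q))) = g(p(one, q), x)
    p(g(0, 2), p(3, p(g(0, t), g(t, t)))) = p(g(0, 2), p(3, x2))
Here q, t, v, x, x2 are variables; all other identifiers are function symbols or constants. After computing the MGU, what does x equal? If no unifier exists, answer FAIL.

g(p(g(p(one, true), g(one, true)), 2), p(0, g(p(one, true), g(one, true))))

Decompose g/2: v = g(unit, unit),  one = one.
Bind v := g(unit, unit); no other remaining equation mentions v.
Delete trivial equation one = one.
Bind t := g(g(2, 2), 2); substituting into the one remaining equation that mentions t gives: p(g(0, 2), p(3, p(g(0, g(g(2, 2), 2)), g(g(g(2, 2), 2), g(g(2, 2), 2))))) = p(g(0, 2), p(3, x2)).
Decompose g/2: p(one, g(p(one, true), g(one, true))) = p(one, q),  g(p(q, 2), p(0, q)) = x.
Decompose p/2: one = one,  g(p(one, true), g(one, true)) = q.
Delete trivial equation one = one.
Bind q := g(p(one, true), g(one, true)); substituting into the one remaining equation that mentions q gives: g(p(g(p(one, true), g(one, true)), 2), p(0, g(p(one, true), g(one, true)))) = x.
Bind x := g(p(g(p(one, true), g(one, true)), 2), p(0, g(p(one, true), g(one, true)))); no other remaining equation mentions x.
Decompose p/2: g(0, 2) = g(0, 2),  p(3, p(g(0, g(g(2, 2), 2)), g(g(g(2, 2), 2), g(g(2, 2), 2)))) = p(3, x2).
Delete trivial equation g(0, 2) = g(0, 2).
Decompose p/2: 3 = 3,  p(g(0, g(g(2, 2), 2)), g(g(g(2, 2), 2), g(g(2, 2), 2))) = x2.
Delete trivial equation 3 = 3.
Bind x2 := p(g(0, g(g(2, 2), 2)), g(g(g(2, 2), 2), g(g(2, 2), 2))).
MGU = { v := g(unit, unit), t := g(g(2, 2), 2), q := g(p(one, true), g(one, true)), x := g(p(g(p(one, true), g(one, true)), 2), p(0, g(p(one, true), g(one, true)))), x2 := p(g(0, g(g(2, 2), 2)), g(g(g(2, 2), 2), g(g(2, 2), 2))) }, so x := g(p(g(p(one, true), g(one, true)), 2), p(0, g(p(one, true), g(one, true)))).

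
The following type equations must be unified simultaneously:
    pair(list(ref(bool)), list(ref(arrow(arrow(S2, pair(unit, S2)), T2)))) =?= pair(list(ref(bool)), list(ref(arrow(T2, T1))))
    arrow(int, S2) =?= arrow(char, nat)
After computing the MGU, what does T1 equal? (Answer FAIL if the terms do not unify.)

FAIL

Decompose pair/2: list(ref(bool)) =?= list(ref(bool)),  list(ref(arrow(arrow(S2, pair(unit, S2)), T2))) =?= list(ref(arrow(T2, T1))).
Delete trivial equation list(ref(bool)) =?= list(ref(bool)).
Decompose list/1: ref(arrow(arrow(S2, pair(unit, S2)), T2)) =?= ref(arrow(T2, T1)).
Decompose ref/1: arrow(arrow(S2, pair(unit, S2)), T2) =?= arrow(T2, T1).
Decompose arrow/2: arrow(S2, pair(unit, S2)) =?= T2,  T2 =?= T1.
Bind T2 := arrow(S2, pair(unit, S2)); substituting into the one remaining equation that mentions T2 gives: arrow(S2, pair(unit, S2)) =?= T1.
Bind T1 := arrow(S2, pair(unit, S2)); no other remaining equation mentions T1.
Decompose arrow/2: int =?= char,  S2 =?= nat.
Clash: constants int and char differ; no unifier exists.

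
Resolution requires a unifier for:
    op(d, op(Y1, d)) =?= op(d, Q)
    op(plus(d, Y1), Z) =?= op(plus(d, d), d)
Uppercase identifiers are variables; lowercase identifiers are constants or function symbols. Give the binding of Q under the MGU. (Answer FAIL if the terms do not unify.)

Decompose op/2: d =?= d,  op(Y1, d) =?= Q.
Delete trivial equation d =?= d.
Bind Q := op(Y1, d); no other remaining equation mentions Q.
Decompose op/2: plus(d, Y1) =?= plus(d, d),  Z =?= d.
Decompose plus/2: d =?= d,  Y1 =?= d.
Delete trivial equation d =?= d.
Bind Y1 := d; no other remaining equation mentions Y1. Substituting into the earlier binding gives Q := op(d, d).
Bind Z := d.
MGU = { Q := op(d, d), Y1 := d, Z := d }, so Q := op(d, d).

op(d, d)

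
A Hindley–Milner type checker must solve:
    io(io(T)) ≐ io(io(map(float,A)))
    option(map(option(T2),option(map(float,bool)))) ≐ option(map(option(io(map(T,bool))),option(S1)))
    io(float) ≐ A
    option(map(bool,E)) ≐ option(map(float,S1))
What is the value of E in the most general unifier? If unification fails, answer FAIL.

FAIL

Decompose io/1: io(T) ≐ io(map(float,A)).
Decompose io/1: T ≐ map(float,A).
Bind T := map(float,A); substituting into the one remaining equation that mentions T gives: option(map(option(T2),option(map(float,bool)))) ≐ option(map(option(io(map(map(float,A),bool))),option(S1))).
Decompose option/1: map(option(T2),option(map(float,bool))) ≐ map(option(io(map(map(float,A),bool))),option(S1)).
Decompose map/2: option(T2) ≐ option(io(map(map(float,A),bool))),  option(map(float,bool)) ≐ option(S1).
Decompose option/1: T2 ≐ io(map(map(float,A),bool)).
Bind T2 := io(map(map(float,A),bool)); no other remaining equation mentions T2.
Decompose option/1: map(float,bool) ≐ S1.
Bind S1 := map(float,bool); substituting into the one remaining equation that mentions S1 gives: option(map(bool,E)) ≐ option(map(float,map(float,bool))).
Bind A := io(float); no other remaining equation mentions A. Substituting into the earlier bindings gives T := map(float,io(float)), T2 := io(map(map(float,io(float)),bool)).
Decompose option/1: map(bool,E) ≐ map(float,map(float,bool)).
Decompose map/2: bool ≐ float,  E ≐ map(float,bool).
Clash: constants bool and float differ; no unifier exists.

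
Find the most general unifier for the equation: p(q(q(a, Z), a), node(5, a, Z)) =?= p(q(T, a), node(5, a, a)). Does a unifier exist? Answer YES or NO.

Decompose p/2: q(q(a, Z), a) =?= q(T, a),  node(5, a, Z) =?= node(5, a, a).
Decompose q/2: q(a, Z) =?= T,  a =?= a.
Bind T := q(a, Z); no other remaining equation mentions T.
Delete trivial equation a =?= a.
Decompose node/3: 5 =?= 5,  a =?= a,  Z =?= a.
Delete trivial equation 5 =?= 5.
Delete trivial equation a =?= a.
Bind Z := a. Substituting into the earlier binding gives T := q(a, a).
No equations remain and no clash or occurs-check failure arose, so a unifier exists.

YES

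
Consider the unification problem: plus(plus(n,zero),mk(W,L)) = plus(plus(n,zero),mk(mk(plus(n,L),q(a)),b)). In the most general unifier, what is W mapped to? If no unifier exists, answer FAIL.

Decompose plus/2: plus(n,zero) = plus(n,zero),  mk(W,L) = mk(mk(plus(n,L),q(a)),b).
Delete trivial equation plus(n,zero) = plus(n,zero).
Decompose mk/2: W = mk(plus(n,L),q(a)),  L = b.
Bind W := mk(plus(n,L),q(a)); no other remaining equation mentions W.
Bind L := b. Substituting into the earlier binding gives W := mk(plus(n,b),q(a)).
MGU = { W := mk(plus(n,b),q(a)), L := b }, so W := mk(plus(n,b),q(a)).

mk(plus(n,b),q(a))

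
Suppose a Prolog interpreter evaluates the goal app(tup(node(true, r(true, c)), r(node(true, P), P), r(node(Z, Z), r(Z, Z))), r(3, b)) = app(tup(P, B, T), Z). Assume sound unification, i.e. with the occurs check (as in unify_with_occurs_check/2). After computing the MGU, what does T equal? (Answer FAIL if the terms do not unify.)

r(node(r(3, b), r(3, b)), r(r(3, b), r(3, b)))

Decompose app/2: tup(node(true, r(true, c)), r(node(true, P), P), r(node(Z, Z), r(Z, Z))) = tup(P, B, T),  r(3, b) = Z.
Decompose tup/3: node(true, r(true, c)) = P,  r(node(true, P), P) = B,  r(node(Z, Z), r(Z, Z)) = T.
Bind P := node(true, r(true, c)); substituting into the one remaining equation that mentions P gives: r(node(true, node(true, r(true, c))), node(true, r(true, c))) = B.
Bind B := r(node(true, node(true, r(true, c))), node(true, r(true, c))); no other remaining equation mentions B.
Bind T := r(node(Z, Z), r(Z, Z)); no other remaining equation mentions T.
Bind Z := r(3, b). Substituting into the earlier binding gives T := r(node(r(3, b), r(3, b)), r(r(3, b), r(3, b))).
MGU = { P ↦ node(true, r(true, c)), B ↦ r(node(true, node(true, r(true, c))), node(true, r(true, c))), T ↦ r(node(r(3, b), r(3, b)), r(r(3, b), r(3, b))), Z ↦ r(3, b) }, so T ↦ r(node(r(3, b), r(3, b)), r(r(3, b), r(3, b))).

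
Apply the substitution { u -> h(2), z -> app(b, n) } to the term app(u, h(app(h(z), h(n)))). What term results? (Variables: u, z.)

Replace each occurrence of u with h(2).
Replace each occurrence of z with app(b, n).
Result: app(h(2), h(app(h(app(b, n)), h(n)))).

app(h(2), h(app(h(app(b, n)), h(n))))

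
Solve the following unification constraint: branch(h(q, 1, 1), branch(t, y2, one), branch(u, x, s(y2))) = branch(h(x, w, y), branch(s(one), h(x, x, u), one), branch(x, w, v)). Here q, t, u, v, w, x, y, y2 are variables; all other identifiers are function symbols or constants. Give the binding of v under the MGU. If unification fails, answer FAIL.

Decompose branch/3: h(q, 1, 1) = h(x, w, y),  branch(t, y2, one) = branch(s(one), h(x, x, u), one),  branch(u, x, s(y2)) = branch(x, w, v).
Decompose h/3: q = x,  1 = w,  1 = y.
Bind q := x; no other remaining equation mentions q.
Bind w := 1; substituting into the one remaining equation that mentions w gives: branch(u, x, s(y2)) = branch(x, 1, v).
Bind y := 1; no other remaining equation mentions y.
Decompose branch/3: t = s(one),  y2 = h(x, x, u),  one = one.
Bind t := s(one); no other remaining equation mentions t.
Bind y2 := h(x, x, u); substituting into the one remaining equation that mentions y2 gives: branch(u, x, s(h(x, x, u))) = branch(x, 1, v).
Delete trivial equation one = one.
Decompose branch/3: u = x,  x = 1,  s(h(x, x, u)) = v.
Bind u := x; substituting into the one remaining equation that mentions u gives: s(h(x, x, x)) = v. Substituting into the earlier binding gives y2 := h(x, x, x).
Bind x := 1; substituting into the remaining equation gives: s(h(1, 1, 1)) = v. Substituting into the earlier bindings gives q := 1, y2 := h(1, 1, 1), u := 1.
Bind v := s(h(1, 1, 1)).
MGU = { q ↦ 1, w ↦ 1, y ↦ 1, t ↦ s(one), y2 ↦ h(1, 1, 1), u ↦ 1, x ↦ 1, v ↦ s(h(1, 1, 1)) }, so v ↦ s(h(1, 1, 1)).

s(h(1, 1, 1))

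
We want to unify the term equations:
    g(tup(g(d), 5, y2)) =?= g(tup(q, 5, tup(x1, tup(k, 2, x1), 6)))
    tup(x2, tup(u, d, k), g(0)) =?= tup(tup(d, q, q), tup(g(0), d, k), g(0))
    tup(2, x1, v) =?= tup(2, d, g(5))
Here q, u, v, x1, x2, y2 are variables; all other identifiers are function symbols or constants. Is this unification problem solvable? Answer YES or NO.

Decompose g/1: tup(g(d), 5, y2) =?= tup(q, 5, tup(x1, tup(k, 2, x1), 6)).
Decompose tup/3: g(d) =?= q,  5 =?= 5,  y2 =?= tup(x1, tup(k, 2, x1), 6).
Bind q := g(d); substituting into the one remaining equation that mentions q gives: tup(x2, tup(u, d, k), g(0)) =?= tup(tup(d, g(d), g(d)), tup(g(0), d, k), g(0)).
Delete trivial equation 5 =?= 5.
Bind y2 := tup(x1, tup(k, 2, x1), 6); no other remaining equation mentions y2.
Decompose tup/3: x2 =?= tup(d, g(d), g(d)),  tup(u, d, k) =?= tup(g(0), d, k),  g(0) =?= g(0).
Bind x2 := tup(d, g(d), g(d)); no other remaining equation mentions x2.
Decompose tup/3: u =?= g(0),  d =?= d,  k =?= k.
Bind u := g(0); no other remaining equation mentions u.
Delete trivial equation d =?= d.
Delete trivial equation k =?= k.
Delete trivial equation g(0) =?= g(0).
Decompose tup/3: 2 =?= 2,  x1 =?= d,  v =?= g(5).
Delete trivial equation 2 =?= 2.
Bind x1 := d; no other remaining equation mentions x1. Substituting into the earlier binding gives y2 := tup(d, tup(k, 2, d), 6).
Bind v := g(5).
No equations remain and no clash or occurs-check failure arose, so a unifier exists.

YES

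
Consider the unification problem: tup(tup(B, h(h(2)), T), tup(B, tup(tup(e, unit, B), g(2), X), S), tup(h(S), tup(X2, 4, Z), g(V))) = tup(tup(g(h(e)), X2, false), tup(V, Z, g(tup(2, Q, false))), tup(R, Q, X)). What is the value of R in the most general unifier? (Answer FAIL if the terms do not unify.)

h(g(tup(2, tup(h(h(2)), 4, tup(tup(e, unit, g(h(e))), g(2), g(g(h(e))))), false)))

Decompose tup/3: tup(B, h(h(2)), T) = tup(g(h(e)), X2, false),  tup(B, tup(tup(e, unit, B), g(2), X), S) = tup(V, Z, g(tup(2, Q, false))),  tup(h(S), tup(X2, 4, Z), g(V)) = tup(R, Q, X).
Decompose tup/3: B = g(h(e)),  h(h(2)) = X2,  T = false.
Bind B := g(h(e)); substituting into the one remaining equation that mentions B gives: tup(g(h(e)), tup(tup(e, unit, g(h(e))), g(2), X), S) = tup(V, Z, g(tup(2, Q, false))).
Bind X2 := h(h(2)); substituting into the one remaining equation that mentions X2 gives: tup(h(S), tup(h(h(2)), 4, Z), g(V)) = tup(R, Q, X).
Bind T := false; no other remaining equation mentions T.
Decompose tup/3: g(h(e)) = V,  tup(tup(e, unit, g(h(e))), g(2), X) = Z,  S = g(tup(2, Q, false)).
Bind V := g(h(e)); substituting into the one remaining equation that mentions V gives: tup(h(S), tup(h(h(2)), 4, Z), g(g(h(e)))) = tup(R, Q, X).
Bind Z := tup(tup(e, unit, g(h(e))), g(2), X); substituting into the one remaining equation that mentions Z gives: tup(h(S), tup(h(h(2)), 4, tup(tup(e, unit, g(h(e))), g(2), X)), g(g(h(e)))) = tup(R, Q, X).
Bind S := g(tup(2, Q, false)); substituting into the remaining equation gives: tup(h(g(tup(2, Q, false))), tup(h(h(2)), 4, tup(tup(e, unit, g(h(e))), g(2), X)), g(g(h(e)))) = tup(R, Q, X).
Decompose tup/3: h(g(tup(2, Q, false))) = R,  tup(h(h(2)), 4, tup(tup(e, unit, g(h(e))), g(2), X)) = Q,  g(g(h(e))) = X.
Bind R := h(g(tup(2, Q, false))); no other remaining equation mentions R.
Bind Q := tup(h(h(2)), 4, tup(tup(e, unit, g(h(e))), g(2), X)); no other remaining equation mentions Q. Substituting into the earlier bindings gives S := g(tup(2, tup(h(h(2)), 4, tup(tup(e, unit, g(h(e))), g(2), X)), false)), R := h(g(tup(2, tup(h(h(2)), 4, tup(tup(e, unit, g(h(e))), g(2), X)), false))).
Bind X := g(g(h(e))). Substituting into the earlier bindings gives Z := tup(tup(e, unit, g(h(e))), g(2), g(g(h(e)))), S := g(tup(2, tup(h(h(2)), 4, tup(tup(e, unit, g(h(e))), g(2), g(g(h(e))))), false)), R := h(g(tup(2, tup(h(h(2)), 4, tup(tup(e, unit, g(h(e))), g(2), g(g(h(e))))), false))), Q := tup(h(h(2)), 4, tup(tup(e, unit, g(h(e))), g(2), g(g(h(e))))).
MGU = { B := g(h(e)), X2 := h(h(2)), T := false, V := g(h(e)), Z := tup(tup(e, unit, g(h(e))), g(2), g(g(h(e)))), S := g(tup(2, tup(h(h(2)), 4, tup(tup(e, unit, g(h(e))), g(2), g(g(h(e))))), false)), R := h(g(tup(2, tup(h(h(2)), 4, tup(tup(e, unit, g(h(e))), g(2), g(g(h(e))))), false))), Q := tup(h(h(2)), 4, tup(tup(e, unit, g(h(e))), g(2), g(g(h(e))))), X := g(g(h(e))) }, so R := h(g(tup(2, tup(h(h(2)), 4, tup(tup(e, unit, g(h(e))), g(2), g(g(h(e))))), false))).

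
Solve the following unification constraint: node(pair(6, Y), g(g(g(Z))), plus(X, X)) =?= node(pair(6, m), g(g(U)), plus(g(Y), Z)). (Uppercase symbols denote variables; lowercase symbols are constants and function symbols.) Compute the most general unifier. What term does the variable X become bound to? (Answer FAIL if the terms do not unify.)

Decompose node/3: pair(6, Y) =?= pair(6, m),  g(g(g(Z))) =?= g(g(U)),  plus(X, X) =?= plus(g(Y), Z).
Decompose pair/2: 6 =?= 6,  Y =?= m.
Delete trivial equation 6 =?= 6.
Bind Y := m; substituting into the one remaining equation that mentions Y gives: plus(X, X) =?= plus(g(m), Z).
Decompose g/1: g(g(Z)) =?= g(U).
Decompose g/1: g(Z) =?= U.
Bind U := g(Z); no other remaining equation mentions U.
Decompose plus/2: X =?= g(m),  X =?= Z.
Bind X := g(m); substituting into the remaining equation gives: g(m) =?= Z.
Bind Z := g(m). Substituting into the earlier binding gives U := g(g(m)).
MGU = { Y -> m, U -> g(g(m)), X -> g(m), Z -> g(m) }, so X -> g(m).

g(m)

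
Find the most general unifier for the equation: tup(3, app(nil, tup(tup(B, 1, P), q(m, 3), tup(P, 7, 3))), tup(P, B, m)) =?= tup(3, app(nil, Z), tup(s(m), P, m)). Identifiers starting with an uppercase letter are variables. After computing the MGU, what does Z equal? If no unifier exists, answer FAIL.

Decompose tup/3: 3 =?= 3,  app(nil, tup(tup(B, 1, P), q(m, 3), tup(P, 7, 3))) =?= app(nil, Z),  tup(P, B, m) =?= tup(s(m), P, m).
Delete trivial equation 3 =?= 3.
Decompose app/2: nil =?= nil,  tup(tup(B, 1, P), q(m, 3), tup(P, 7, 3)) =?= Z.
Delete trivial equation nil =?= nil.
Bind Z := tup(tup(B, 1, P), q(m, 3), tup(P, 7, 3)); no other remaining equation mentions Z.
Decompose tup/3: P =?= s(m),  B =?= P,  m =?= m.
Bind P := s(m); substituting into the one remaining equation that mentions P gives: B =?= s(m). Substituting into the earlier binding gives Z := tup(tup(B, 1, s(m)), q(m, 3), tup(s(m), 7, 3)).
Bind B := s(m); no other remaining equation mentions B. Substituting into the earlier binding gives Z := tup(tup(s(m), 1, s(m)), q(m, 3), tup(s(m), 7, 3)).
Delete trivial equation m =?= m.
MGU = { Z := tup(tup(s(m), 1, s(m)), q(m, 3), tup(s(m), 7, 3)), P := s(m), B := s(m) }, so Z := tup(tup(s(m), 1, s(m)), q(m, 3), tup(s(m), 7, 3)).

tup(tup(s(m), 1, s(m)), q(m, 3), tup(s(m), 7, 3))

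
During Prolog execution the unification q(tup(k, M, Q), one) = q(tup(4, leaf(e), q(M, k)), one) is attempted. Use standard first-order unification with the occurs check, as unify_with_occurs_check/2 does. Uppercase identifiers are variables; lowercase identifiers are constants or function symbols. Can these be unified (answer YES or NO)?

NO

Decompose q/2: tup(k, M, Q) = tup(4, leaf(e), q(M, k)),  one = one.
Decompose tup/3: k = 4,  M = leaf(e),  Q = q(M, k).
Clash: constants k and 4 differ; no unifier exists.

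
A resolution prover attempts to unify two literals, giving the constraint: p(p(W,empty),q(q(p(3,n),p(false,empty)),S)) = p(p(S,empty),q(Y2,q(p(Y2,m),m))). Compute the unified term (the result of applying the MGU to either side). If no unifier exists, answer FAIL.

p(p(q(p(q(p(3,n),p(false,empty)),m),m),empty),q(q(p(3,n),p(false,empty)),q(p(q(p(3,n),p(false,empty)),m),m)))

Decompose p/2: p(W,empty) = p(S,empty),  q(q(p(3,n),p(false,empty)),S) = q(Y2,q(p(Y2,m),m)).
Decompose p/2: W = S,  empty = empty.
Bind W := S; no other remaining equation mentions W.
Delete trivial equation empty = empty.
Decompose q/2: q(p(3,n),p(false,empty)) = Y2,  S = q(p(Y2,m),m).
Bind Y2 := q(p(3,n),p(false,empty)); substituting into the remaining equation gives: S = q(p(q(p(3,n),p(false,empty)),m),m).
Bind S := q(p(q(p(3,n),p(false,empty)),m),m). Substituting into the earlier binding gives W := q(p(q(p(3,n),p(false,empty)),m),m).
Applying the MGU to either side gives p(p(q(p(q(p(3,n),p(false,empty)),m),m),empty),q(q(p(3,n),p(false,empty)),q(p(q(p(3,n),p(false,empty)),m),m))).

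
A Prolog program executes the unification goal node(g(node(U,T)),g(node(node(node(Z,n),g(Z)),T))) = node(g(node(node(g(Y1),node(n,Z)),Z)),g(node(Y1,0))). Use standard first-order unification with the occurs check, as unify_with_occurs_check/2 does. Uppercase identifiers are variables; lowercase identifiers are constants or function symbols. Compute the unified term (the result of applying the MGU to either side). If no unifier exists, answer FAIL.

node(g(node(node(g(node(node(0,n),g(0))),node(n,0)),0)),g(node(node(node(0,n),g(0)),0)))

Decompose node/2: g(node(U,T)) = g(node(node(g(Y1),node(n,Z)),Z)),  g(node(node(node(Z,n),g(Z)),T)) = g(node(Y1,0)).
Decompose g/1: node(U,T) = node(node(g(Y1),node(n,Z)),Z).
Decompose node/2: U = node(g(Y1),node(n,Z)),  T = Z.
Bind U := node(g(Y1),node(n,Z)); no other remaining equation mentions U.
Bind T := Z; substituting into the remaining equation gives: g(node(node(node(Z,n),g(Z)),Z)) = g(node(Y1,0)).
Decompose g/1: node(node(node(Z,n),g(Z)),Z) = node(Y1,0).
Decompose node/2: node(node(Z,n),g(Z)) = Y1,  Z = 0.
Bind Y1 := node(node(Z,n),g(Z)); no other remaining equation mentions Y1. Substituting into the earlier binding gives U := node(g(node(node(Z,n),g(Z))),node(n,Z)).
Bind Z := 0. Substituting into the earlier bindings gives U := node(g(node(node(0,n),g(0))),node(n,0)), T := 0, Y1 := node(node(0,n),g(0)).
Applying the MGU to either side gives node(g(node(node(g(node(node(0,n),g(0))),node(n,0)),0)),g(node(node(node(0,n),g(0)),0))).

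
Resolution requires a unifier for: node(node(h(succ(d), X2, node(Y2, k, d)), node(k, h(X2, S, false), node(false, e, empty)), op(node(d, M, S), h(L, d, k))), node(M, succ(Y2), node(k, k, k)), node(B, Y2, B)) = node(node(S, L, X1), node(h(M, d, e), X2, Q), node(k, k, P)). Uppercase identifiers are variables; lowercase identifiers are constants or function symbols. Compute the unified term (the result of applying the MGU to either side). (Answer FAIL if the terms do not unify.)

FAIL

Decompose node/3: node(h(succ(d), X2, node(Y2, k, d)), node(k, h(X2, S, false), node(false, e, empty)), op(node(d, M, S), h(L, d, k))) = node(S, L, X1),  node(M, succ(Y2), node(k, k, k)) = node(h(M, d, e), X2, Q),  node(B, Y2, B) = node(k, k, P).
Decompose node/3: h(succ(d), X2, node(Y2, k, d)) = S,  node(k, h(X2, S, false), node(false, e, empty)) = L,  op(node(d, M, S), h(L, d, k)) = X1.
Bind S := h(succ(d), X2, node(Y2, k, d)); substituting into the 2 remaining equations that mention S gives: node(k, h(X2, h(succ(d), X2, node(Y2, k, d)), false), node(false, e, empty)) = L,  op(node(d, M, h(succ(d), X2, node(Y2, k, d))), h(L, d, k)) = X1.
Bind L := node(k, h(X2, h(succ(d), X2, node(Y2, k, d)), false), node(false, e, empty)); substituting into the one remaining equation that mentions L gives: op(node(d, M, h(succ(d), X2, node(Y2, k, d))), h(node(k, h(X2, h(succ(d), X2, node(Y2, k, d)), false), node(false, e, empty)), d, k)) = X1.
Bind X1 := op(node(d, M, h(succ(d), X2, node(Y2, k, d))), h(node(k, h(X2, h(succ(d), X2, node(Y2, k, d)), false), node(false, e, empty)), d, k)); no other remaining equation mentions X1.
Decompose node/3: M = h(M, d, e),  succ(Y2) = X2,  node(k, k, k) = Q.
Occurs check fails: M occurs in h(M, d, e); the equation M = h(M, d, e) has no finite solution.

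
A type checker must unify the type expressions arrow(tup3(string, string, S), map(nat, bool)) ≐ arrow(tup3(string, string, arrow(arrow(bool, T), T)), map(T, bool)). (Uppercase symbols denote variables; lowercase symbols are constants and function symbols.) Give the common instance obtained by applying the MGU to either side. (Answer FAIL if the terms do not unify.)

arrow(tup3(string, string, arrow(arrow(bool, nat), nat)), map(nat, bool))

Decompose arrow/2: tup3(string, string, S) ≐ tup3(string, string, arrow(arrow(bool, T), T)),  map(nat, bool) ≐ map(T, bool).
Decompose tup3/3: string ≐ string,  string ≐ string,  S ≐ arrow(arrow(bool, T), T).
Delete trivial equation string ≐ string.
Delete trivial equation string ≐ string.
Bind S := arrow(arrow(bool, T), T); no other remaining equation mentions S.
Decompose map/2: nat ≐ T,  bool ≐ bool.
Bind T := nat; no other remaining equation mentions T. Substituting into the earlier binding gives S := arrow(arrow(bool, nat), nat).
Delete trivial equation bool ≐ bool.
Applying the MGU to either side gives arrow(tup3(string, string, arrow(arrow(bool, nat), nat)), map(nat, bool)).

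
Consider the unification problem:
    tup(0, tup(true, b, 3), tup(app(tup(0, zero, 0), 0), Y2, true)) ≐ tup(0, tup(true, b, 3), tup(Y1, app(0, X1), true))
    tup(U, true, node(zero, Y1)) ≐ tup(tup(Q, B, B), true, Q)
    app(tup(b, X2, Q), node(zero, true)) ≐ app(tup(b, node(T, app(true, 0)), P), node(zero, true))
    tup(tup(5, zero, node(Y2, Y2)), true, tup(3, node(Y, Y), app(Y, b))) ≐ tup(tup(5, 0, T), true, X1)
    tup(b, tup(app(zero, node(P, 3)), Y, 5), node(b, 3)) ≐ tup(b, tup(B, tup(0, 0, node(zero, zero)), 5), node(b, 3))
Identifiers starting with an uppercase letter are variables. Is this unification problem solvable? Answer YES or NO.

Decompose tup/3: 0 ≐ 0,  tup(true, b, 3) ≐ tup(true, b, 3),  tup(app(tup(0, zero, 0), 0), Y2, true) ≐ tup(Y1, app(0, X1), true).
Delete trivial equation 0 ≐ 0.
Delete trivial equation tup(true, b, 3) ≐ tup(true, b, 3).
Decompose tup/3: app(tup(0, zero, 0), 0) ≐ Y1,  Y2 ≐ app(0, X1),  true ≐ true.
Bind Y1 := app(tup(0, zero, 0), 0); substituting into the one remaining equation that mentions Y1 gives: tup(U, true, node(zero, app(tup(0, zero, 0), 0))) ≐ tup(tup(Q, B, B), true, Q).
Bind Y2 := app(0, X1); substituting into the one remaining equation that mentions Y2 gives: tup(tup(5, zero, node(app(0, X1), app(0, X1))), true, tup(3, node(Y, Y), app(Y, b))) ≐ tup(tup(5, 0, T), true, X1).
Delete trivial equation true ≐ true.
Decompose tup/3: U ≐ tup(Q, B, B),  true ≐ true,  node(zero, app(tup(0, zero, 0), 0)) ≐ Q.
Bind U := tup(Q, B, B); no other remaining equation mentions U.
Delete trivial equation true ≐ true.
Bind Q := node(zero, app(tup(0, zero, 0), 0)); substituting into the one remaining equation that mentions Q gives: app(tup(b, X2, node(zero, app(tup(0, zero, 0), 0))), node(zero, true)) ≐ app(tup(b, node(T, app(true, 0)), P), node(zero, true)). Substituting into the earlier binding gives U := tup(node(zero, app(tup(0, zero, 0), 0)), B, B).
Decompose app/2: tup(b, X2, node(zero, app(tup(0, zero, 0), 0))) ≐ tup(b, node(T, app(true, 0)), P),  node(zero, true) ≐ node(zero, true).
Decompose tup/3: b ≐ b,  X2 ≐ node(T, app(true, 0)),  node(zero, app(tup(0, zero, 0), 0)) ≐ P.
Delete trivial equation b ≐ b.
Bind X2 := node(T, app(true, 0)); no other remaining equation mentions X2.
Bind P := node(zero, app(tup(0, zero, 0), 0)); substituting into the one remaining equation that mentions P gives: tup(b, tup(app(zero, node(node(zero, app(tup(0, zero, 0), 0)), 3)), Y, 5), node(b, 3)) ≐ tup(b, tup(B, tup(0, 0, node(zero, zero)), 5), node(b, 3)).
Delete trivial equation node(zero, true) ≐ node(zero, true).
Decompose tup/3: tup(5, zero, node(app(0, X1), app(0, X1))) ≐ tup(5, 0, T),  true ≐ true,  tup(3, node(Y, Y), app(Y, b)) ≐ X1.
Decompose tup/3: 5 ≐ 5,  zero ≐ 0,  node(app(0, X1), app(0, X1)) ≐ T.
Delete trivial equation 5 ≐ 5.
Clash: constants zero and 0 differ; no unifier exists.

NO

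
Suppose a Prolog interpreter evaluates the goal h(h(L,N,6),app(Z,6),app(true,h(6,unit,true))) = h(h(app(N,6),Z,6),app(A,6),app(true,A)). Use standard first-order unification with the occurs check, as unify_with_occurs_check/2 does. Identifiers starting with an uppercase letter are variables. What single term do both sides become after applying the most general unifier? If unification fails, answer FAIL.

h(h(app(h(6,unit,true),6),h(6,unit,true),6),app(h(6,unit,true),6),app(true,h(6,unit,true)))

Decompose h/3: h(L,N,6) = h(app(N,6),Z,6),  app(Z,6) = app(A,6),  app(true,h(6,unit,true)) = app(true,A).
Decompose h/3: L = app(N,6),  N = Z,  6 = 6.
Bind L := app(N,6); no other remaining equation mentions L.
Bind N := Z; no other remaining equation mentions N. Substituting into the earlier binding gives L := app(Z,6).
Delete trivial equation 6 = 6.
Decompose app/2: Z = A,  6 = 6.
Bind Z := A; no other remaining equation mentions Z. Substituting into the earlier bindings gives L := app(A,6), N := A.
Delete trivial equation 6 = 6.
Decompose app/2: true = true,  h(6,unit,true) = A.
Delete trivial equation true = true.
Bind A := h(6,unit,true). Substituting into the earlier bindings gives L := app(h(6,unit,true),6), N := h(6,unit,true), Z := h(6,unit,true).
Applying the MGU to either side gives h(h(app(h(6,unit,true),6),h(6,unit,true),6),app(h(6,unit,true),6),app(true,h(6,unit,true))).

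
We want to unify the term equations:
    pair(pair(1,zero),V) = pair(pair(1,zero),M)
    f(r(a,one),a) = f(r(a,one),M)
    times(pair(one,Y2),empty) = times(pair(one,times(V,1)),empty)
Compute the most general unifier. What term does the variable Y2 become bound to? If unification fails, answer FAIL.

times(a,1)

Decompose pair/2: pair(1,zero) = pair(1,zero),  V = M.
Delete trivial equation pair(1,zero) = pair(1,zero).
Bind V := M; substituting into the one remaining equation that mentions V gives: times(pair(one,Y2),empty) = times(pair(one,times(M,1)),empty).
Decompose f/2: r(a,one) = r(a,one),  a = M.
Delete trivial equation r(a,one) = r(a,one).
Bind M := a; substituting into the remaining equation gives: times(pair(one,Y2),empty) = times(pair(one,times(a,1)),empty). Substituting into the earlier binding gives V := a.
Decompose times/2: pair(one,Y2) = pair(one,times(a,1)),  empty = empty.
Decompose pair/2: one = one,  Y2 = times(a,1).
Delete trivial equation one = one.
Bind Y2 := times(a,1); no other remaining equation mentions Y2.
Delete trivial equation empty = empty.
MGU = { V -> a, M -> a, Y2 -> times(a,1) }, so Y2 -> times(a,1).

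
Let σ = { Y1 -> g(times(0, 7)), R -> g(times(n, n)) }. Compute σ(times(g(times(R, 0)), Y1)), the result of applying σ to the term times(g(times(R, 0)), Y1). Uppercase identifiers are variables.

times(g(times(g(times(n, n)), 0)), g(times(0, 7)))

Replace each occurrence of Y1 with g(times(0, 7)).
Replace each occurrence of R with g(times(n, n)).
Result: times(g(times(g(times(n, n)), 0)), g(times(0, 7))).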